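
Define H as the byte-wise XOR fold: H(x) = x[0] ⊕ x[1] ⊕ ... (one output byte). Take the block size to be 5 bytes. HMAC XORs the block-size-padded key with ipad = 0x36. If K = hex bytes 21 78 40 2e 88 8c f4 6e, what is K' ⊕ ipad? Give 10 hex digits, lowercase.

9f36363636

Key hex bytes 21 78 40 2e 88 8c f4 6e is 8 bytes > B = 5, so hash it first: H(key) = a9, then zero-pad to 5 bytes: K' = a9 00 00 00 00.
XOR each byte with 0x36: a9⊕36=9f, 00⊕36=36, 00⊕36=36, 00⊕36=36, 00⊕36=36.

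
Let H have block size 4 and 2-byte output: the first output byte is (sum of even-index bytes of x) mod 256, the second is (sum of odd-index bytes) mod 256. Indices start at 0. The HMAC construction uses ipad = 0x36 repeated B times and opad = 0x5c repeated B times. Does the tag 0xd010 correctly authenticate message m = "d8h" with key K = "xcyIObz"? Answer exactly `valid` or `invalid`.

invalid

Key "xcyIObz" = 78 63 79 49 4f 62 7a is 7 bytes > B = 4, so hash it first: H(key) = ba 0e, then zero-pad to 4 bytes: K' = ba 0e 00 00.
K' ⊕ ipad = 8c 38 36 36; K' ⊕ opad = e6 52 5c 5c.
Inner hash: even-index sum = 398 mod 256 = 142; odd-index sum = 166 mod 256 = 166 → 8e a6.
Outer hash (recomputed tag): even-index sum = 464 mod 256 = 208; odd-index sum = 340 mod 256 = 84 → d0 54.
Recomputed tag = d054; claimed = d010 → mismatch.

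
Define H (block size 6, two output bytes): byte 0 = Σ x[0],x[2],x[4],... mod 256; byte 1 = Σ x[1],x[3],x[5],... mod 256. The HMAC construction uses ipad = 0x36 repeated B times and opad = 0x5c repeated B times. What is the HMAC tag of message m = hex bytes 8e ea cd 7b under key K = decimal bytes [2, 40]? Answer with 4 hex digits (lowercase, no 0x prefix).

Key decimal bytes [2, 40] = 02 28 is 2 bytes ≤ B = 6; zero-pad to 6 bytes: K' = 02 28 00 00 00 00.
K' ⊕ ipad = 34 1e 36 36 36 36.  K' ⊕ opad = 5e 74 5c 5c 5c 5c.
Inner input = (K'⊕ipad) ∥ m = 34 1e 36 36 36 36 ∥ 8e ea cd 7b.
Inner hash: even-index sum = 507 mod 256 = 251; odd-index sum = 495 mod 256 = 239 → fb ef.
Outer input = (K'⊕opad) ∥ inner = 5e 74 5c 5c 5c 5c ∥ fb ef.
Outer hash (tag): even-index sum = 529 mod 256 = 17; odd-index sum = 539 mod 256 = 27 → 11 1b.

111b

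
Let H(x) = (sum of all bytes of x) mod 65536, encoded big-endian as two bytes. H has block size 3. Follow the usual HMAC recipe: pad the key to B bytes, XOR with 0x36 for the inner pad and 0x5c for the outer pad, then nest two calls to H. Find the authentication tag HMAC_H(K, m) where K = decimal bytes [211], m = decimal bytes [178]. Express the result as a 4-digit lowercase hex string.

014c

Key decimal bytes [211] = d3 is 1 byte ≤ B = 3; zero-pad to 3 bytes: K' = d3 00 00.
K' ⊕ ipad = e5 36 36.  K' ⊕ opad = 8f 5c 5c.
Inner input = (K'⊕ipad) ∥ m = e5 36 36 ∥ b2.
Inner hash: sum = 229+54+54+178 = 515 → 02 03.
Outer input = (K'⊕opad) ∥ inner = 8f 5c 5c ∥ 02 03.
Outer hash (tag): sum = 143+92+92+2+3 = 332 → 01 4c.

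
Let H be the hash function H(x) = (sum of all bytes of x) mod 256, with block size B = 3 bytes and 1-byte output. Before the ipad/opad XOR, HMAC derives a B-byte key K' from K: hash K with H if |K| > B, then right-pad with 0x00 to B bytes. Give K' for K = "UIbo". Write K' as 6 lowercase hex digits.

6f0000

|K| = 4 > B = 3, so first hash the key.
H(K): sum = 85+73+98+111 = 367; mod 256 = 111 → 6f.
Zero-pad H(K) = 6f to 3 bytes: K' = 6f 00 00.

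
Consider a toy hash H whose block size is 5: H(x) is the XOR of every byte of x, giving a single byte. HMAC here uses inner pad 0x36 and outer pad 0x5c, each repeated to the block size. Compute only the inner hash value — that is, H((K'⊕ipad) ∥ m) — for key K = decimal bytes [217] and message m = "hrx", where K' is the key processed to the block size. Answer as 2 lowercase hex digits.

Key decimal bytes [217] = d9 is 1 byte ≤ B = 5; zero-pad to 5 bytes: K' = d9 00 00 00 00.
K' ⊕ ipad = ef 36 36 36 36.
Inner input = ef 36 36 36 36 ∥ 68 72 78.
Inner hash: XOR ef⊕36⊕36⊕36⊕36⊕68⊕72⊕78 = 8d.

8d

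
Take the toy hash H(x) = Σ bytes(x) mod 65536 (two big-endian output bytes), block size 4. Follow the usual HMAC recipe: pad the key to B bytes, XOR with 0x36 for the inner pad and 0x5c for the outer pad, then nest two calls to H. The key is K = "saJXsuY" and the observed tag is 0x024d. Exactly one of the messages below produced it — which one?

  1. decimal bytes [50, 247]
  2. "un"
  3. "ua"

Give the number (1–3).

1

Key "saJXsuY" = 73 61 4a 58 73 75 59 is 7 bytes > B = 4, so hash it first: H(key) = 02 b7, then zero-pad to 4 bytes: K' = 02 b7 00 00.
K' ⊕ ipad = 34 81 36 36; K' ⊕ opad = 5e eb 5c 5c.
m1: inner = H(34 81 36 36 32 f7) = 02 4a; tag = H(5e eb 5c 5c 02 4a) = 024d ← matches
m2: inner = H(34 81 36 36 75 6e) = 02 04; tag = H(5e eb 5c 5c 02 04) = 0207
m3: inner = H(34 81 36 36 75 61) = 01 f7; tag = H(5e eb 5c 5c 01 f7) = 02f9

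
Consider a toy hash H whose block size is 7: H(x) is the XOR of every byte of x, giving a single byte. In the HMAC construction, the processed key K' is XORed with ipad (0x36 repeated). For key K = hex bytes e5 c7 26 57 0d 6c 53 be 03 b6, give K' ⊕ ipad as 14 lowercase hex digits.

5c363636363636

Key hex bytes e5 c7 26 57 0d 6c 53 be 03 b6 is 10 bytes > B = 7, so hash it first: H(key) = 6a, then zero-pad to 7 bytes: K' = 6a 00 00 00 00 00 00.
XOR each byte with 0x36: 6a⊕36=5c, 00⊕36=36, 00⊕36=36, 00⊕36=36, 00⊕36=36, 00⊕36=36, 00⊕36=36.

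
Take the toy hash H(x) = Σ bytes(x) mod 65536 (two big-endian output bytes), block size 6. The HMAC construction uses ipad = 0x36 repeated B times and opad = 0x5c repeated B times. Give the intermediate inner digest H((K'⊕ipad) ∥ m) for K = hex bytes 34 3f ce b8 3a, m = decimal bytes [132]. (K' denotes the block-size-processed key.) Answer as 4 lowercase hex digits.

0257

Key hex bytes 34 3f ce b8 3a is 5 bytes ≤ B = 6; zero-pad to 6 bytes: K' = 34 3f ce b8 3a 00.
K' ⊕ ipad = 02 09 f8 8e 0c 36.
Inner input = 02 09 f8 8e 0c 36 ∥ 84.
Inner hash: sum = 2+9+248+142+12+54+132 = 599 → 02 57.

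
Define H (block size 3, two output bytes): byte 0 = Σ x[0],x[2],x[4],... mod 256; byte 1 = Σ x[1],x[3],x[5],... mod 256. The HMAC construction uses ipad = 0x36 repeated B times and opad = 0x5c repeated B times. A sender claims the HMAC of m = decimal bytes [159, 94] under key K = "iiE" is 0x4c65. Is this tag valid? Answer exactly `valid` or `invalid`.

valid

Key "iiE" = 69 69 45 is exactly B = 3 bytes: K' = 69 69 45.
K' ⊕ ipad = 5f 5f 73; K' ⊕ opad = 35 35 19.
Inner hash: even-index sum = 304 mod 256 = 48; odd-index sum = 254 mod 256 = 254 → 30 fe.
Outer hash (recomputed tag): even-index sum = 332 mod 256 = 76; odd-index sum = 101 mod 256 = 101 → 4c 65.
Recomputed tag = 4c65; claimed = 4c65 → match.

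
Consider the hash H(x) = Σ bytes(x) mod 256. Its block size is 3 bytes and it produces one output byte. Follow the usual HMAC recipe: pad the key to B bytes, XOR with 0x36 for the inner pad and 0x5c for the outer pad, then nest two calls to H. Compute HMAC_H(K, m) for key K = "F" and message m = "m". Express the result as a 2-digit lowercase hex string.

1b

Key "F" = 46 is 1 byte ≤ B = 3; zero-pad to 3 bytes: K' = 46 00 00.
K' ⊕ ipad = 70 36 36.  K' ⊕ opad = 1a 5c 5c.
Inner input = (K'⊕ipad) ∥ m = 70 36 36 ∥ 6d.
Inner hash: sum = 112+54+54+109 = 329; mod 256 = 73 → 49.
Outer input = (K'⊕opad) ∥ inner = 1a 5c 5c ∥ 49.
Outer hash (tag): sum = 26+92+92+73 = 283; mod 256 = 27 → 1b.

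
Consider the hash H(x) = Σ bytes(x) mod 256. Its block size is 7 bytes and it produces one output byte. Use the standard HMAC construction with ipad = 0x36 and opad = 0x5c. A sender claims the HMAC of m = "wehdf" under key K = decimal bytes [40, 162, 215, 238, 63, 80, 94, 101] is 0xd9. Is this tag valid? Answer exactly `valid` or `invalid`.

Key decimal bytes [40, 162, 215, 238, 63, 80, 94, 101] = 28 a2 d7 ee 3f 50 5e 65 is 8 bytes > B = 7, so hash it first: H(key) = e1, then zero-pad to 7 bytes: K' = e1 00 00 00 00 00 00.
K' ⊕ ipad = d7 36 36 36 36 36 36; K' ⊕ opad = bd 5c 5c 5c 5c 5c 5c.
Inner hash: sum = 215+54+54+54+54+54+54+119+101+104+100+102 = 1065; mod 256 = 41 → 29.
Outer hash (recomputed tag): sum = 189+92+92+92+92+92+92+41 = 782; mod 256 = 14 → 0e.
Recomputed tag = 0e; claimed = d9 → mismatch.

invalid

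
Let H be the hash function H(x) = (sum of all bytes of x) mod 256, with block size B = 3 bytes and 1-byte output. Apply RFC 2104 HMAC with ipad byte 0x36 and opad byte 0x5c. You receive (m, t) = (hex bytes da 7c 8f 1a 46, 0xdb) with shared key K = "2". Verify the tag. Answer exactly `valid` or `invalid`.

valid

Key "2" = 32 is 1 byte ≤ B = 3; zero-pad to 3 bytes: K' = 32 00 00.
K' ⊕ ipad = 04 36 36; K' ⊕ opad = 6e 5c 5c.
Inner hash: sum = 4+54+54+218+124+143+26+70 = 693; mod 256 = 181 → b5.
Outer hash (recomputed tag): sum = 110+92+92+181 = 475; mod 256 = 219 → db.
Recomputed tag = db; claimed = db → match.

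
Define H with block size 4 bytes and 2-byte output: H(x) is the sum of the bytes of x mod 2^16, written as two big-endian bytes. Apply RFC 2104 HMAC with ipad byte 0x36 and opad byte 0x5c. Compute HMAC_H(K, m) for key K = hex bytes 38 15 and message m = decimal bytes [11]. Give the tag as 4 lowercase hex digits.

020d

Key hex bytes 38 15 is 2 bytes ≤ B = 4; zero-pad to 4 bytes: K' = 38 15 00 00.
K' ⊕ ipad = 0e 23 36 36.  K' ⊕ opad = 64 49 5c 5c.
Inner input = (K'⊕ipad) ∥ m = 0e 23 36 36 ∥ 0b.
Inner hash: sum = 14+35+54+54+11 = 168 → 00 a8.
Outer input = (K'⊕opad) ∥ inner = 64 49 5c 5c ∥ 00 a8.
Outer hash (tag): sum = 100+73+92+92+0+168 = 525 → 02 0d.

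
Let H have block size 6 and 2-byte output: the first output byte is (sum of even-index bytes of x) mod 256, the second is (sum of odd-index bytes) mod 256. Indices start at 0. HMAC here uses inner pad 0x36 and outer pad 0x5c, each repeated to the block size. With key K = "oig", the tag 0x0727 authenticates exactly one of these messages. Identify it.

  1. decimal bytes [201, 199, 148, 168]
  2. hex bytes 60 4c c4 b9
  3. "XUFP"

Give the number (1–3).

1

Key "oig" = 6f 69 67 is 3 bytes ≤ B = 6; zero-pad to 6 bytes: K' = 6f 69 67 00 00 00.
K' ⊕ ipad = 59 5f 51 36 36 36; K' ⊕ opad = 33 35 3b 5c 5c 5c.
m1: inner = H(59 5f 51 36 36 36 c9 c7 94 a8) = 3d 3a; tag = H(33 35 3b 5c 5c 5c 3d 3a) = 0727 ← matches
m2: inner = H(59 5f 51 36 36 36 60 4c c4 b9) = 04 d0; tag = H(33 35 3b 5c 5c 5c 04 d0) = cebd
m3: inner = H(59 5f 51 36 36 36 58 55 46 50) = 7e 70; tag = H(33 35 3b 5c 5c 5c 7e 70) = 485d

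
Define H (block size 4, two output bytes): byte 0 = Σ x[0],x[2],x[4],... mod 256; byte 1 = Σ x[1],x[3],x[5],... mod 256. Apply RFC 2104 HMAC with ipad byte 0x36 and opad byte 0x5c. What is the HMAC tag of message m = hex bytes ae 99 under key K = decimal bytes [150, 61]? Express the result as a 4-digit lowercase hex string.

aa97

Key decimal bytes [150, 61] = 96 3d is 2 bytes ≤ B = 4; zero-pad to 4 bytes: K' = 96 3d 00 00.
K' ⊕ ipad = a0 0b 36 36.  K' ⊕ opad = ca 61 5c 5c.
Inner input = (K'⊕ipad) ∥ m = a0 0b 36 36 ∥ ae 99.
Inner hash: even-index sum = 388 mod 256 = 132; odd-index sum = 218 mod 256 = 218 → 84 da.
Outer input = (K'⊕opad) ∥ inner = ca 61 5c 5c ∥ 84 da.
Outer hash (tag): even-index sum = 426 mod 256 = 170; odd-index sum = 407 mod 256 = 151 → aa 97.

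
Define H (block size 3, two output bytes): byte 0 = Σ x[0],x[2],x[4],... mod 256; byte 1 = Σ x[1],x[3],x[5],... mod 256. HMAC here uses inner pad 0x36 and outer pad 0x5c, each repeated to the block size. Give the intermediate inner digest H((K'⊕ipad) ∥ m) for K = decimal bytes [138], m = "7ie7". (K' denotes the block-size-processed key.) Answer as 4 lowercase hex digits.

92d2

Key decimal bytes [138] = 8a is 1 byte ≤ B = 3; zero-pad to 3 bytes: K' = 8a 00 00.
K' ⊕ ipad = bc 36 36.
Inner input = bc 36 36 ∥ 37 69 65 37.
Inner hash: even-index sum = 402 mod 256 = 146; odd-index sum = 210 mod 256 = 210 → 92 d2.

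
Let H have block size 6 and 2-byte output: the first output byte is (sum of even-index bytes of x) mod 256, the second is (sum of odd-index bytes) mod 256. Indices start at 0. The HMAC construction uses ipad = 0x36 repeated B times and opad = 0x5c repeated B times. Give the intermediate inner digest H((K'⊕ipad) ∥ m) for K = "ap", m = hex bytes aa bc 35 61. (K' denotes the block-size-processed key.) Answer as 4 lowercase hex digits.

a2cf

Key "ap" = 61 70 is 2 bytes ≤ B = 6; zero-pad to 6 bytes: K' = 61 70 00 00 00 00.
K' ⊕ ipad = 57 46 36 36 36 36.
Inner input = 57 46 36 36 36 36 ∥ aa bc 35 61.
Inner hash: even-index sum = 418 mod 256 = 162; odd-index sum = 463 mod 256 = 207 → a2 cf.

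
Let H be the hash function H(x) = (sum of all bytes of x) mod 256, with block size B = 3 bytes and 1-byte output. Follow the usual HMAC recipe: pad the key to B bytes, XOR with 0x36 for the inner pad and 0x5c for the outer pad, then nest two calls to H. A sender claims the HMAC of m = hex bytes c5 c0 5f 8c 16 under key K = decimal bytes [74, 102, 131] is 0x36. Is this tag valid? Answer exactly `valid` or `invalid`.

Key decimal bytes [74, 102, 131] = 4a 66 83 is exactly B = 3 bytes: K' = 4a 66 83.
K' ⊕ ipad = 7c 50 b5; K' ⊕ opad = 16 3a df.
Inner hash: sum = 124+80+181+197+192+95+140+22 = 1031; mod 256 = 7 → 07.
Outer hash (recomputed tag): sum = 22+58+223+7 = 310; mod 256 = 54 → 36.
Recomputed tag = 36; claimed = 36 → match.

valid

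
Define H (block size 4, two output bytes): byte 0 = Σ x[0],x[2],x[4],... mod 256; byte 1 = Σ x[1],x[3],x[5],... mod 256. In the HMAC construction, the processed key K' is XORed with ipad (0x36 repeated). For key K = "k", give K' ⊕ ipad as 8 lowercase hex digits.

Key "k" = 6b is 1 byte ≤ B = 4; zero-pad to 4 bytes: K' = 6b 00 00 00.
XOR each byte with 0x36: 6b⊕36=5d, 00⊕36=36, 00⊕36=36, 00⊕36=36.

5d363636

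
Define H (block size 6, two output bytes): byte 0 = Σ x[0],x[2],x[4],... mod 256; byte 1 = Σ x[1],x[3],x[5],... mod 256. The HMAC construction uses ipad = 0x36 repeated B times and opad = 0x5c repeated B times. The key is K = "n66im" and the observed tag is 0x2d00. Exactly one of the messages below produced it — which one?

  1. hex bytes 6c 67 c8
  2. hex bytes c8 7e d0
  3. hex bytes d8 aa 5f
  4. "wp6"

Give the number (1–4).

Key "n66im" = 6e 36 36 69 6d is 5 bytes ≤ B = 6; zero-pad to 6 bytes: K' = 6e 36 36 69 6d 00.
K' ⊕ ipad = 58 00 00 5f 5b 36; K' ⊕ opad = 32 6a 6a 35 31 5c.
m1: inner = H(58 00 00 5f 5b 36 6c 67 c8) = e7 fc; tag = H(32 6a 6a 35 31 5c e7 fc) = b4f7
m2: inner = H(58 00 00 5f 5b 36 c8 7e d0) = 4b 13; tag = H(32 6a 6a 35 31 5c 4b 13) = 180e
m3: inner = H(58 00 00 5f 5b 36 d8 aa 5f) = ea 3f; tag = H(32 6a 6a 35 31 5c ea 3f) = b73a
m4: inner = H(58 00 00 5f 5b 36 77 70 36) = 60 05; tag = H(32 6a 6a 35 31 5c 60 05) = 2d00 ← matches

4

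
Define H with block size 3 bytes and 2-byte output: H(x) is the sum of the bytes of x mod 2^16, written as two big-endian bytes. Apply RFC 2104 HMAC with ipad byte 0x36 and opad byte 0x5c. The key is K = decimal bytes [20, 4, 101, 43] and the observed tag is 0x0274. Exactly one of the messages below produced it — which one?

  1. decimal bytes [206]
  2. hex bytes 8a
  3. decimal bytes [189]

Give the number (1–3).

3

Key decimal bytes [20, 4, 101, 43] = 14 04 65 2b is 4 bytes > B = 3, so hash it first: H(key) = 00 a8, then zero-pad to 3 bytes: K' = 00 a8 00.
K' ⊕ ipad = 36 9e 36; K' ⊕ opad = 5c f4 5c.
m1: inner = H(36 9e 36 ce) = 01 d8; tag = H(5c f4 5c 01 d8) = 0285
m2: inner = H(36 9e 36 8a) = 01 94; tag = H(5c f4 5c 01 94) = 0241
m3: inner = H(36 9e 36 bd) = 01 c7; tag = H(5c f4 5c 01 c7) = 0274 ← matches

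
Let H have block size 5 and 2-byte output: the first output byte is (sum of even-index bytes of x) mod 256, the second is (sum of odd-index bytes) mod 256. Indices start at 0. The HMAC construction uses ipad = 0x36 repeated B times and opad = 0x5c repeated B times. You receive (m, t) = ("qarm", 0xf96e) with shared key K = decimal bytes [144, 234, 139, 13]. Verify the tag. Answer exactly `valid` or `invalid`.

Key decimal bytes [144, 234, 139, 13] = 90 ea 8b 0d is 4 bytes ≤ B = 5; zero-pad to 5 bytes: K' = 90 ea 8b 0d 00.
K' ⊕ ipad = a6 dc bd 3b 36; K' ⊕ opad = cc b6 d7 51 5c.
Inner hash: even-index sum = 615 mod 256 = 103; odd-index sum = 506 mod 256 = 250 → 67 fa.
Outer hash (recomputed tag): even-index sum = 761 mod 256 = 249; odd-index sum = 366 mod 256 = 110 → f9 6e.
Recomputed tag = f96e; claimed = f96e → match.

valid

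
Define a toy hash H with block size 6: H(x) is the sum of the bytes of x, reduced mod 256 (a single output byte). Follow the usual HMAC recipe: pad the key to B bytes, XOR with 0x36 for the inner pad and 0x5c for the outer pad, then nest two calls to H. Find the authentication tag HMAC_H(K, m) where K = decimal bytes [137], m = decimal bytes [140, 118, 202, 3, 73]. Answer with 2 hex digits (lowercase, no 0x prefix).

86

Key decimal bytes [137] = 89 is 1 byte ≤ B = 6; zero-pad to 6 bytes: K' = 89 00 00 00 00 00.
K' ⊕ ipad = bf 36 36 36 36 36.  K' ⊕ opad = d5 5c 5c 5c 5c 5c.
Inner input = (K'⊕ipad) ∥ m = bf 36 36 36 36 36 ∥ 8c 76 ca 03 49.
Inner hash: sum = 191+54+54+54+54+54+140+118+202+3+73 = 997; mod 256 = 229 → e5.
Outer input = (K'⊕opad) ∥ inner = d5 5c 5c 5c 5c 5c ∥ e5.
Outer hash (tag): sum = 213+92+92+92+92+92+229 = 902; mod 256 = 134 → 86.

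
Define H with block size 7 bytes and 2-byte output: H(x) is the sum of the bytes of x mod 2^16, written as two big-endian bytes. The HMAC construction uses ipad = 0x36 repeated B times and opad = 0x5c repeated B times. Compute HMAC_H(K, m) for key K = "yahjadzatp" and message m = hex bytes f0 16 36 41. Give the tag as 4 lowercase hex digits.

0355

Key "yahjadzatp" = 79 61 68 6a 61 64 7a 61 74 70 is 10 bytes > B = 7, so hash it first: H(key) = 04 30, then zero-pad to 7 bytes: K' = 04 30 00 00 00 00 00.
K' ⊕ ipad = 32 06 36 36 36 36 36.  K' ⊕ opad = 58 6c 5c 5c 5c 5c 5c.
Inner input = (K'⊕ipad) ∥ m = 32 06 36 36 36 36 36 ∥ f0 16 36 41.
Inner hash: sum = 50+6+54+54+54+54+54+240+22+54+65 = 707 → 02 c3.
Outer input = (K'⊕opad) ∥ inner = 58 6c 5c 5c 5c 5c 5c ∥ 02 c3.
Outer hash (tag): sum = 88+108+92+92+92+92+92+2+195 = 853 → 03 55.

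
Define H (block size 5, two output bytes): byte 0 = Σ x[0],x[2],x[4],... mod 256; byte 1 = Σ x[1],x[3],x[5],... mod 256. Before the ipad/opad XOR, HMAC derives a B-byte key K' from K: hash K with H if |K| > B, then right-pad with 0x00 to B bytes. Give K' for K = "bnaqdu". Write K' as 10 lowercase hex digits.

2754000000

|K| = 6 > B = 5, so first hash the key.
H(K): even-index sum = 295 mod 256 = 39; odd-index sum = 340 mod 256 = 84 → 27 54.
Zero-pad H(K) = 27 54 to 5 bytes: K' = 27 54 00 00 00.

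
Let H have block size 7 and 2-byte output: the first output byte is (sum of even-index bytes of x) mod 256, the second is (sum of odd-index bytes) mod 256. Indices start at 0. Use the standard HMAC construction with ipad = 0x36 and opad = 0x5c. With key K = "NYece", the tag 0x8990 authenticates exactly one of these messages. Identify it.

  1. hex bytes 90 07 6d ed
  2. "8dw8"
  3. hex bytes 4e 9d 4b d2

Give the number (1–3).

2

Key "NYece" = 4e 59 65 63 65 is 5 bytes ≤ B = 7; zero-pad to 7 bytes: K' = 4e 59 65 63 65 00 00.
K' ⊕ ipad = 78 6f 53 55 53 36 36; K' ⊕ opad = 12 05 39 3f 39 5c 5c.
m1: inner = H(78 6f 53 55 53 36 36 90 07 6d ed) = 48 f7; tag = H(12 05 39 3f 39 5c 5c 48 f7) = d7e8
m2: inner = H(78 6f 53 55 53 36 36 38 64 77 38) = f0 a9; tag = H(12 05 39 3f 39 5c 5c f0 a9) = 8990 ← matches
m3: inner = H(78 6f 53 55 53 36 36 4e 9d 4b d2) = c3 93; tag = H(12 05 39 3f 39 5c 5c c3 93) = 7363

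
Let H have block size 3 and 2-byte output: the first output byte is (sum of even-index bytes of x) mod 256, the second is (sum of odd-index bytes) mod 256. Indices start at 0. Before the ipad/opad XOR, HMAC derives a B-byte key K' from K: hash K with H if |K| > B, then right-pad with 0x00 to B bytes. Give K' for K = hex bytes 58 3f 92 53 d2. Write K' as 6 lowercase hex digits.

|K| = 5 > B = 3, so first hash the key.
H(K): even-index sum = 444 mod 256 = 188; odd-index sum = 146 mod 256 = 146 → bc 92.
Zero-pad H(K) = bc 92 to 3 bytes: K' = bc 92 00.

bc9200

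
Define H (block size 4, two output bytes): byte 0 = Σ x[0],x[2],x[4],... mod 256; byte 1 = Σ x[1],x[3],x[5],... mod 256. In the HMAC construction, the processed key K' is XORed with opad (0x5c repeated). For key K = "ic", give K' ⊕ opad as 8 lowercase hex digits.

Key "ic" = 69 63 is 2 bytes ≤ B = 4; zero-pad to 4 bytes: K' = 69 63 00 00.
XOR each byte with 0x5c: 69⊕5c=35, 63⊕5c=3f, 00⊕5c=5c, 00⊕5c=5c.

353f5c5c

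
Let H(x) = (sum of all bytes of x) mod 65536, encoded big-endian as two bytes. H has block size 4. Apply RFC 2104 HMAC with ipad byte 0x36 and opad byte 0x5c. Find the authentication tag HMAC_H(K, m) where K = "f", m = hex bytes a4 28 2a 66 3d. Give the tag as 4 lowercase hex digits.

01db

Key "f" = 66 is 1 byte ≤ B = 4; zero-pad to 4 bytes: K' = 66 00 00 00.
K' ⊕ ipad = 50 36 36 36.  K' ⊕ opad = 3a 5c 5c 5c.
Inner input = (K'⊕ipad) ∥ m = 50 36 36 36 ∥ a4 28 2a 66 3d.
Inner hash: sum = 80+54+54+54+164+40+42+102+61 = 651 → 02 8b.
Outer input = (K'⊕opad) ∥ inner = 3a 5c 5c 5c ∥ 02 8b.
Outer hash (tag): sum = 58+92+92+92+2+139 = 475 → 01 db.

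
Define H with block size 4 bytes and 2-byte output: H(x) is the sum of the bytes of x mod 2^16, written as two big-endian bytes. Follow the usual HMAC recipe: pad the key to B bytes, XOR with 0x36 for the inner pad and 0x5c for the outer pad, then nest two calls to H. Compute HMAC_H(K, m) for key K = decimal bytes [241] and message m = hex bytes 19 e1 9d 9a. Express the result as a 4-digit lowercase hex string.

025e

Key decimal bytes [241] = f1 is 1 byte ≤ B = 4; zero-pad to 4 bytes: K' = f1 00 00 00.
K' ⊕ ipad = c7 36 36 36.  K' ⊕ opad = ad 5c 5c 5c.
Inner input = (K'⊕ipad) ∥ m = c7 36 36 36 ∥ 19 e1 9d 9a.
Inner hash: sum = 199+54+54+54+25+225+157+154 = 922 → 03 9a.
Outer input = (K'⊕opad) ∥ inner = ad 5c 5c 5c ∥ 03 9a.
Outer hash (tag): sum = 173+92+92+92+3+154 = 606 → 02 5e.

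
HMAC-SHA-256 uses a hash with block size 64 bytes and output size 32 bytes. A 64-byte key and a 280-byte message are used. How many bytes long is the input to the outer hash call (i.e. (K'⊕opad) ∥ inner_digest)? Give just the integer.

96

Key is 64 ≤ 64 bytes, zero-padded: |K'| = 64.
Outer input = (K'⊕opad) ∥ H(inner) → 64 + 32 = 96 bytes.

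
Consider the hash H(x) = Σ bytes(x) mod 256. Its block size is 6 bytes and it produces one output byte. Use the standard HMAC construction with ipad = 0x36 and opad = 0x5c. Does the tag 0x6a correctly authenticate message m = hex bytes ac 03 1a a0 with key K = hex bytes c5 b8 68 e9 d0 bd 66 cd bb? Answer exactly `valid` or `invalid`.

Key hex bytes c5 b8 68 e9 d0 bd 66 cd bb is 9 bytes > B = 6, so hash it first: H(key) = 49, then zero-pad to 6 bytes: K' = 49 00 00 00 00 00.
K' ⊕ ipad = 7f 36 36 36 36 36; K' ⊕ opad = 15 5c 5c 5c 5c 5c.
Inner hash: sum = 127+54+54+54+54+54+172+3+26+160 = 758; mod 256 = 246 → f6.
Outer hash (recomputed tag): sum = 21+92+92+92+92+92+246 = 727; mod 256 = 215 → d7.
Recomputed tag = d7; claimed = 6a → mismatch.

invalid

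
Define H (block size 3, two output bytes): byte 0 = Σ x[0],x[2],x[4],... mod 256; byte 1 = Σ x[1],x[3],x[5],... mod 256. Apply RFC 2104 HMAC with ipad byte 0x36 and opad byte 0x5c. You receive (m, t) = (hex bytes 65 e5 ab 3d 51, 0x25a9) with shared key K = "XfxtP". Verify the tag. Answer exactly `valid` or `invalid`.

Key "XfxtP" = 58 66 78 74 50 is 5 bytes > B = 3, so hash it first: H(key) = 20 da, then zero-pad to 3 bytes: K' = 20 da 00.
K' ⊕ ipad = 16 ec 36; K' ⊕ opad = 7c 86 5c.
Inner hash: even-index sum = 366 mod 256 = 110; odd-index sum = 589 mod 256 = 77 → 6e 4d.
Outer hash (recomputed tag): even-index sum = 293 mod 256 = 37; odd-index sum = 244 mod 256 = 244 → 25 f4.
Recomputed tag = 25f4; claimed = 25a9 → mismatch.

invalid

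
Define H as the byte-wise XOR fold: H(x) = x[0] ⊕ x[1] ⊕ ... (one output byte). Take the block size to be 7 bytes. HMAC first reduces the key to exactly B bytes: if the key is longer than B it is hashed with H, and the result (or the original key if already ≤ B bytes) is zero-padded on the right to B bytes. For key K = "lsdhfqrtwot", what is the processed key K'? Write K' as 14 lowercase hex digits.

|K| = 11 > B = 7, so first hash the key.
H(K): XOR 6c⊕73⊕64⊕68⊕66⊕71⊕72⊕74⊕77⊕6f⊕74 = 6e.
Zero-pad H(K) = 6e to 7 bytes: K' = 6e 00 00 00 00 00 00.

6e000000000000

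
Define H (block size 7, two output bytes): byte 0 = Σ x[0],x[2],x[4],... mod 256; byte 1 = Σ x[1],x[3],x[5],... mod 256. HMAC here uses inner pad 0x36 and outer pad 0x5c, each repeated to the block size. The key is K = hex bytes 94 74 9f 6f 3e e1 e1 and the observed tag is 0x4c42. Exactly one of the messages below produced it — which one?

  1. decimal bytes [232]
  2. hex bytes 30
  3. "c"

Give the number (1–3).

2

Key hex bytes 94 74 9f 6f 3e e1 e1 is exactly B = 7 bytes: K' = 94 74 9f 6f 3e e1 e1.
K' ⊕ ipad = a2 42 a9 59 08 d7 d7; K' ⊕ opad = c8 28 c3 33 62 bd bd.
m1: inner = H(a2 42 a9 59 08 d7 d7 e8) = 2a 5a; tag = H(c8 28 c3 33 62 bd bd 2a 5a) = 0442
m2: inner = H(a2 42 a9 59 08 d7 d7 30) = 2a a2; tag = H(c8 28 c3 33 62 bd bd 2a a2) = 4c42 ← matches
m3: inner = H(a2 42 a9 59 08 d7 d7 63) = 2a d5; tag = H(c8 28 c3 33 62 bd bd 2a d5) = 7f42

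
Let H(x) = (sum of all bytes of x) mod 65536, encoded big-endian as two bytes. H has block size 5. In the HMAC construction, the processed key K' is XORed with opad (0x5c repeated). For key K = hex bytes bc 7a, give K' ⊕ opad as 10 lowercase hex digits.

Key hex bytes bc 7a is 2 bytes ≤ B = 5; zero-pad to 5 bytes: K' = bc 7a 00 00 00.
XOR each byte with 0x5c: bc⊕5c=e0, 7a⊕5c=26, 00⊕5c=5c, 00⊕5c=5c, 00⊕5c=5c.

e0265c5c5c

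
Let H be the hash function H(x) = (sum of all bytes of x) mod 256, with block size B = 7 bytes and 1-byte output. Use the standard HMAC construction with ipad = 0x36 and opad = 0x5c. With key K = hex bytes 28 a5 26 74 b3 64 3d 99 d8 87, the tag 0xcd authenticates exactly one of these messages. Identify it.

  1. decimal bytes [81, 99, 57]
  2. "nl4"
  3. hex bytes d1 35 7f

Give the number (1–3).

1

Key hex bytes 28 a5 26 74 b3 64 3d 99 d8 87 is 10 bytes > B = 7, so hash it first: H(key) = b3, then zero-pad to 7 bytes: K' = b3 00 00 00 00 00 00.
K' ⊕ ipad = 85 36 36 36 36 36 36; K' ⊕ opad = ef 5c 5c 5c 5c 5c 5c.
m1: inner = H(85 36 36 36 36 36 36 51 63 39) = b6; tag = H(ef 5c 5c 5c 5c 5c 5c b6) = cd ← matches
m2: inner = H(85 36 36 36 36 36 36 6e 6c 34) = d7; tag = H(ef 5c 5c 5c 5c 5c 5c d7) = ee
m3: inner = H(85 36 36 36 36 36 36 d1 35 7f) = 4e; tag = H(ef 5c 5c 5c 5c 5c 5c 4e) = 65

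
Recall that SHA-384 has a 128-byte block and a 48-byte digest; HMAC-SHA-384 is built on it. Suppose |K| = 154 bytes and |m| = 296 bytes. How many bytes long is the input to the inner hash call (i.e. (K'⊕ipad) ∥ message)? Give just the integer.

424

Key is 154 > 128 bytes, so it is hashed to 48 bytes then zero-padded to 128: |K'| = 128.
Inner input = (K'⊕ipad) ∥ m → 128 + 296 = 424 bytes.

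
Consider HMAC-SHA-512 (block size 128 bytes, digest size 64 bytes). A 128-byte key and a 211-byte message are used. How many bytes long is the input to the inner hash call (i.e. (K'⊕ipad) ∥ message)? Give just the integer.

339

Key is 128 ≤ 128 bytes, zero-padded: |K'| = 128.
Inner input = (K'⊕ipad) ∥ m → 128 + 211 = 339 bytes.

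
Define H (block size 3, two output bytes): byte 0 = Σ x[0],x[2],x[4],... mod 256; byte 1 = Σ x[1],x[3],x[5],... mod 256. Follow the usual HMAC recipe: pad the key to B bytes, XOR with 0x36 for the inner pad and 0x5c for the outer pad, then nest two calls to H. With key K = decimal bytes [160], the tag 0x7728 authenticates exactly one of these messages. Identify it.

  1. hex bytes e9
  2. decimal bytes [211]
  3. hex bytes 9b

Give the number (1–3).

Key decimal bytes [160] = a0 is 1 byte ≤ B = 3; zero-pad to 3 bytes: K' = a0 00 00.
K' ⊕ ipad = 96 36 36; K' ⊕ opad = fc 5c 5c.
m1: inner = H(96 36 36 e9) = cc 1f; tag = H(fc 5c 5c cc 1f) = 7728 ← matches
m2: inner = H(96 36 36 d3) = cc 09; tag = H(fc 5c 5c cc 09) = 6128
m3: inner = H(96 36 36 9b) = cc d1; tag = H(fc 5c 5c cc d1) = 2928

1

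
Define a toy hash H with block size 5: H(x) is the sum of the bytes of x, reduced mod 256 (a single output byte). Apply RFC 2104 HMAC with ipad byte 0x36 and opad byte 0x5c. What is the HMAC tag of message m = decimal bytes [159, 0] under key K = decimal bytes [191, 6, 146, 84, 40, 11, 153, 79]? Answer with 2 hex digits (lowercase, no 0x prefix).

71

Key decimal bytes [191, 6, 146, 84, 40, 11, 153, 79] = bf 06 92 54 28 0b 99 4f is 8 bytes > B = 5, so hash it first: H(key) = c6, then zero-pad to 5 bytes: K' = c6 00 00 00 00.
K' ⊕ ipad = f0 36 36 36 36.  K' ⊕ opad = 9a 5c 5c 5c 5c.
Inner input = (K'⊕ipad) ∥ m = f0 36 36 36 36 ∥ 9f 00.
Inner hash: sum = 240+54+54+54+54+159+0 = 615; mod 256 = 103 → 67.
Outer input = (K'⊕opad) ∥ inner = 9a 5c 5c 5c 5c ∥ 67.
Outer hash (tag): sum = 154+92+92+92+92+103 = 625; mod 256 = 113 → 71.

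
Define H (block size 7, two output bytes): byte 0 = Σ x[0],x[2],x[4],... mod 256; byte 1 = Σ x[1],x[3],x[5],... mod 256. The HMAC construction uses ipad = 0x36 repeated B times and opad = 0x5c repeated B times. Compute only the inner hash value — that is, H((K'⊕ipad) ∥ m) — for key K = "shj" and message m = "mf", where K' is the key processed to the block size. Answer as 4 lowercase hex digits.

Key "shj" = 73 68 6a is 3 bytes ≤ B = 7; zero-pad to 7 bytes: K' = 73 68 6a 00 00 00 00.
K' ⊕ ipad = 45 5e 5c 36 36 36 36.
Inner input = 45 5e 5c 36 36 36 36 ∥ 6d 66.
Inner hash: even-index sum = 371 mod 256 = 115; odd-index sum = 311 mod 256 = 55 → 73 37.

7337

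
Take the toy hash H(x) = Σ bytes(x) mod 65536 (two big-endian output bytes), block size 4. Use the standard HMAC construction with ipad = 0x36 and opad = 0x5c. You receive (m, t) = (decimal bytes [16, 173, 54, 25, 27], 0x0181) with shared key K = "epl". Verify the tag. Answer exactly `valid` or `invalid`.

invalid

Key "epl" = 65 70 6c is 3 bytes ≤ B = 4; zero-pad to 4 bytes: K' = 65 70 6c 00.
K' ⊕ ipad = 53 46 5a 36; K' ⊕ opad = 39 2c 30 5c.
Inner hash: sum = 83+70+90+54+16+173+54+25+27 = 592 → 02 50.
Outer hash (recomputed tag): sum = 57+44+48+92+2+80 = 323 → 01 43.
Recomputed tag = 0143; claimed = 0181 → mismatch.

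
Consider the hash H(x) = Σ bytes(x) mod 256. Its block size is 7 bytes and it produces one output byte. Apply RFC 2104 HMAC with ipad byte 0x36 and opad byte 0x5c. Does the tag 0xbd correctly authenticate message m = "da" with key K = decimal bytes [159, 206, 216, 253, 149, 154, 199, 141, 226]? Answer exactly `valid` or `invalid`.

Key decimal bytes [159, 206, 216, 253, 149, 154, 199, 141, 226] = 9f ce d8 fd 95 9a c7 8d e2 is 9 bytes > B = 7, so hash it first: H(key) = a7, then zero-pad to 7 bytes: K' = a7 00 00 00 00 00 00.
K' ⊕ ipad = 91 36 36 36 36 36 36; K' ⊕ opad = fb 5c 5c 5c 5c 5c 5c.
Inner hash: sum = 145+54+54+54+54+54+54+100+97 = 666; mod 256 = 154 → 9a.
Outer hash (recomputed tag): sum = 251+92+92+92+92+92+92+154 = 957; mod 256 = 189 → bd.
Recomputed tag = bd; claimed = bd → match.

valid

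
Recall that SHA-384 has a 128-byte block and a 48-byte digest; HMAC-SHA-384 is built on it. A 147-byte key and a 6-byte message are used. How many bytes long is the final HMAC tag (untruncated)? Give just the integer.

The tag is one SHA-384 digest: 48 bytes.

48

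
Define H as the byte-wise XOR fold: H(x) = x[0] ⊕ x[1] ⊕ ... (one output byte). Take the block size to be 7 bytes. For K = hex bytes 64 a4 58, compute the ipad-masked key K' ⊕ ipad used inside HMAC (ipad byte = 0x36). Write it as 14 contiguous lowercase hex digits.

Key hex bytes 64 a4 58 is 3 bytes ≤ B = 7; zero-pad to 7 bytes: K' = 64 a4 58 00 00 00 00.
XOR each byte with 0x36: 64⊕36=52, a4⊕36=92, 58⊕36=6e, 00⊕36=36, 00⊕36=36, 00⊕36=36, 00⊕36=36.

52926e36363636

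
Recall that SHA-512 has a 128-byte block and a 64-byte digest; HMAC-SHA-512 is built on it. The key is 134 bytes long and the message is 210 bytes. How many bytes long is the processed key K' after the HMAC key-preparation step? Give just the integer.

128

Key is 134 > 128 bytes, so it is hashed to 64 bytes then zero-padded to 128: |K'| = 128.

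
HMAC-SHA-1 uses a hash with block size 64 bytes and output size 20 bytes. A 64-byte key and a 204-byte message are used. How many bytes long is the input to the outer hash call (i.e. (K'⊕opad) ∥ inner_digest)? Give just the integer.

Key is 64 ≤ 64 bytes, zero-padded: |K'| = 64.
Outer input = (K'⊕opad) ∥ H(inner) → 64 + 20 = 84 bytes.

84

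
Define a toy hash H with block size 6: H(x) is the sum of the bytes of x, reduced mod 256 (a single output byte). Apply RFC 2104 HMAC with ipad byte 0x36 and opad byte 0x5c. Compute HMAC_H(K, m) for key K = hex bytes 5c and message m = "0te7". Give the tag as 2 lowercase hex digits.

Key hex bytes 5c is 1 byte ≤ B = 6; zero-pad to 6 bytes: K' = 5c 00 00 00 00 00.
K' ⊕ ipad = 6a 36 36 36 36 36.  K' ⊕ opad = 00 5c 5c 5c 5c 5c.
Inner input = (K'⊕ipad) ∥ m = 6a 36 36 36 36 36 ∥ 30 74 65 37.
Inner hash: sum = 106+54+54+54+54+54+48+116+101+55 = 696; mod 256 = 184 → b8.
Outer input = (K'⊕opad) ∥ inner = 00 5c 5c 5c 5c 5c ∥ b8.
Outer hash (tag): sum = 0+92+92+92+92+92+184 = 644; mod 256 = 132 → 84.

84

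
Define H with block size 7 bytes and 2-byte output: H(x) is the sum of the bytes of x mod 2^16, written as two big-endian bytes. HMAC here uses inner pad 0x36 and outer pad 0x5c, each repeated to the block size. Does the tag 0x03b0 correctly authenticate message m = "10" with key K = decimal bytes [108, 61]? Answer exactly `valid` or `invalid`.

Key decimal bytes [108, 61] = 6c 3d is 2 bytes ≤ B = 7; zero-pad to 7 bytes: K' = 6c 3d 00 00 00 00 00.
K' ⊕ ipad = 5a 0b 36 36 36 36 36; K' ⊕ opad = 30 61 5c 5c 5c 5c 5c.
Inner hash: sum = 90+11+54+54+54+54+54+49+48 = 468 → 01 d4.
Outer hash (recomputed tag): sum = 48+97+92+92+92+92+92+1+212 = 818 → 03 32.
Recomputed tag = 0332; claimed = 03b0 → mismatch.

invalid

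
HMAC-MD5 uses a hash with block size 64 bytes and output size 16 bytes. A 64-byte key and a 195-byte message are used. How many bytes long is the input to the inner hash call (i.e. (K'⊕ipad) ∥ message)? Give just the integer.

Key is 64 ≤ 64 bytes, zero-padded: |K'| = 64.
Inner input = (K'⊕ipad) ∥ m → 64 + 195 = 259 bytes.

259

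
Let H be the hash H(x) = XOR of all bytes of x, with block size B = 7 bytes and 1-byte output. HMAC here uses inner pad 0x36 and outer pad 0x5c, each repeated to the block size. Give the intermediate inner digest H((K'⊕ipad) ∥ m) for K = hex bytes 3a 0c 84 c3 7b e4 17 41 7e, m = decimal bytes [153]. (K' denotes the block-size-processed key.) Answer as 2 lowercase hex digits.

69

Key hex bytes 3a 0c 84 c3 7b e4 17 41 7e is 9 bytes > B = 7, so hash it first: H(key) = c6, then zero-pad to 7 bytes: K' = c6 00 00 00 00 00 00.
K' ⊕ ipad = f0 36 36 36 36 36 36.
Inner input = f0 36 36 36 36 36 36 ∥ 99.
Inner hash: XOR f0⊕36⊕36⊕36⊕36⊕36⊕36⊕99 = 69.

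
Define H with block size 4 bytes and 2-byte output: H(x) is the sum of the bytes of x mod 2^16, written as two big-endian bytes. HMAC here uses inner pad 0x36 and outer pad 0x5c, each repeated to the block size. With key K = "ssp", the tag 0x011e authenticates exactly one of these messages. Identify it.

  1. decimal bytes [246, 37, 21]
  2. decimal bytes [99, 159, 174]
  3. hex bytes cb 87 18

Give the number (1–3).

1

Key "ssp" = 73 73 70 is 3 bytes ≤ B = 4; zero-pad to 4 bytes: K' = 73 73 70 00.
K' ⊕ ipad = 45 45 46 36; K' ⊕ opad = 2f 2f 2c 5c.
m1: inner = H(45 45 46 36 f6 25 15) = 02 36; tag = H(2f 2f 2c 5c 02 36) = 011e ← matches
m2: inner = H(45 45 46 36 63 9f ae) = 02 b6; tag = H(2f 2f 2c 5c 02 b6) = 019e
m3: inner = H(45 45 46 36 cb 87 18) = 02 70; tag = H(2f 2f 2c 5c 02 70) = 0158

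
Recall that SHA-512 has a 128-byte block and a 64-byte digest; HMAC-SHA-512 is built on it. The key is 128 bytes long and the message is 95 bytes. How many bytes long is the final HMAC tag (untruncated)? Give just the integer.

The tag is one SHA-512 digest: 64 bytes.

64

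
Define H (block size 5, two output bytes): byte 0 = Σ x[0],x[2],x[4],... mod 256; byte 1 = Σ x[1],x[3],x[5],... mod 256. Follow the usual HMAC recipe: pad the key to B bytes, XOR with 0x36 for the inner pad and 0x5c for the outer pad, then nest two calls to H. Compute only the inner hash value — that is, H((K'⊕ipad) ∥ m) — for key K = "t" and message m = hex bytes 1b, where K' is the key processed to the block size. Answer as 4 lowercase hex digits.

ae87

Key "t" = 74 is 1 byte ≤ B = 5; zero-pad to 5 bytes: K' = 74 00 00 00 00.
K' ⊕ ipad = 42 36 36 36 36.
Inner input = 42 36 36 36 36 ∥ 1b.
Inner hash: even-index sum = 174 mod 256 = 174; odd-index sum = 135 mod 256 = 135 → ae 87.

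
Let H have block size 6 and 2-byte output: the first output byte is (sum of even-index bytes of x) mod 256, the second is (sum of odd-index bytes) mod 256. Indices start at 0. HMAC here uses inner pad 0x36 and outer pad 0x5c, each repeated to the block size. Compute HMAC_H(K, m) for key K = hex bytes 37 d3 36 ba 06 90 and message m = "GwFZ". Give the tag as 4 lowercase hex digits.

ed29

Key hex bytes 37 d3 36 ba 06 90 is exactly B = 6 bytes: K' = 37 d3 36 ba 06 90.
K' ⊕ ipad = 01 e5 00 8c 30 a6.  K' ⊕ opad = 6b 8f 6a e6 5a cc.
Inner input = (K'⊕ipad) ∥ m = 01 e5 00 8c 30 a6 ∥ 47 77 46 5a.
Inner hash: even-index sum = 190 mod 256 = 190; odd-index sum = 744 mod 256 = 232 → be e8.
Outer input = (K'⊕opad) ∥ inner = 6b 8f 6a e6 5a cc ∥ be e8.
Outer hash (tag): even-index sum = 493 mod 256 = 237; odd-index sum = 809 mod 256 = 41 → ed 29.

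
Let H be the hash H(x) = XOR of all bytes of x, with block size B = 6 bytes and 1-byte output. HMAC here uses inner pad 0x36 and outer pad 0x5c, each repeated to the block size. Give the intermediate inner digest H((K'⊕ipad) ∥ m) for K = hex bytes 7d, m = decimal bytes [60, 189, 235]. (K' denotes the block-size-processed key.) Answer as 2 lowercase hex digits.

17

Key hex bytes 7d is 1 byte ≤ B = 6; zero-pad to 6 bytes: K' = 7d 00 00 00 00 00.
K' ⊕ ipad = 4b 36 36 36 36 36.
Inner input = 4b 36 36 36 36 36 ∥ 3c bd eb.
Inner hash: XOR 4b⊕36⊕36⊕36⊕36⊕36⊕3c⊕bd⊕eb = 17.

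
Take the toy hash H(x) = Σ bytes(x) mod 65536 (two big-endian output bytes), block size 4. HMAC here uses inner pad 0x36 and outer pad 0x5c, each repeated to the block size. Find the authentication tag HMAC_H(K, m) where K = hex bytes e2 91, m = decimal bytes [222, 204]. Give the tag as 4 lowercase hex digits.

Key hex bytes e2 91 is 2 bytes ≤ B = 4; zero-pad to 4 bytes: K' = e2 91 00 00.
K' ⊕ ipad = d4 a7 36 36.  K' ⊕ opad = be cd 5c 5c.
Inner input = (K'⊕ipad) ∥ m = d4 a7 36 36 ∥ de cc.
Inner hash: sum = 212+167+54+54+222+204 = 913 → 03 91.
Outer input = (K'⊕opad) ∥ inner = be cd 5c 5c ∥ 03 91.
Outer hash (tag): sum = 190+205+92+92+3+145 = 727 → 02 d7.

02d7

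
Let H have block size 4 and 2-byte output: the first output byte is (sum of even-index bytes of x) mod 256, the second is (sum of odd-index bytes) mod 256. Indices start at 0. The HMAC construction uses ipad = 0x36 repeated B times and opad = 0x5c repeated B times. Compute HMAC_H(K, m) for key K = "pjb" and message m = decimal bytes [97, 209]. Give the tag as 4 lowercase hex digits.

Key "pjb" = 70 6a 62 is 3 bytes ≤ B = 4; zero-pad to 4 bytes: K' = 70 6a 62 00.
K' ⊕ ipad = 46 5c 54 36.  K' ⊕ opad = 2c 36 3e 5c.
Inner input = (K'⊕ipad) ∥ m = 46 5c 54 36 ∥ 61 d1.
Inner hash: even-index sum = 251 mod 256 = 251; odd-index sum = 355 mod 256 = 99 → fb 63.
Outer input = (K'⊕opad) ∥ inner = 2c 36 3e 5c ∥ fb 63.
Outer hash (tag): even-index sum = 357 mod 256 = 101; odd-index sum = 245 mod 256 = 245 → 65 f5.

65f5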